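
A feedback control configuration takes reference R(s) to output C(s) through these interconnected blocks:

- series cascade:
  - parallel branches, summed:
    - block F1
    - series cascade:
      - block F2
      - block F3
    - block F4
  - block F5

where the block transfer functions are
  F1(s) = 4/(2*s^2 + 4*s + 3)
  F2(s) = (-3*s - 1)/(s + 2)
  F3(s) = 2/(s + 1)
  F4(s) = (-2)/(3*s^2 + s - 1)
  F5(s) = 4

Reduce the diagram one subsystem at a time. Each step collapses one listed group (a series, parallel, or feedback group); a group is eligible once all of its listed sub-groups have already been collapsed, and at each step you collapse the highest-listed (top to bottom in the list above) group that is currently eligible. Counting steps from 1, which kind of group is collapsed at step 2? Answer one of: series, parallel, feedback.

1. combine F2, F3 in series
2. parallel reduction of F1, (F2*F3), F4
3. reduce the series chain (F1+(F2*F3)+F4), F5
The group at step 2 is a parallel group.

Therefore the answer is parallel.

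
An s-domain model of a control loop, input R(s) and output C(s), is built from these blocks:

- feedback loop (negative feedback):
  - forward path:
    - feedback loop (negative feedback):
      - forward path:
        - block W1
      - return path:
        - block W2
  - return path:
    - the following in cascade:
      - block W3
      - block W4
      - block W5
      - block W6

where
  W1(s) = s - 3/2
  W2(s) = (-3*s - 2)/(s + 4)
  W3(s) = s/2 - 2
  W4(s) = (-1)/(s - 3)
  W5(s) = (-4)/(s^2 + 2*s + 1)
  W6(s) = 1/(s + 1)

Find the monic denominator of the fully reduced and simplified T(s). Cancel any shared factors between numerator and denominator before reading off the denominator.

(1) collapse the loop (W1 forward, W2 return) = (-2*s^2 - 5*s + 12)/(6*s^2 - 7*s - 14)
(2) reduce the series chain W3, W4, W5, W6 = (2*s - 8)/(s^4 - 6*s^2 - 8*s - 3)
(3) apply the feedback formula to [W1/(1+W1*W2)], (W3*W4*W5*W6) = (-2*s^6 - 5*s^5 + 24*s^4 + 46*s^3 - 26*s^2 - 81*s - 36)/(6*s^6 - 7*s^5 - 50*s^4 - 10*s^3 + 128*s^2 + 197*s - 54)
The result of step 3 is T(s) in lowest terms. Its denominator has leading coefficient 6; dividing the denominator through by 6 makes it monic.

Therefore the answer is s^6 - 7*s^5/6 - 25*s^4/3 - 5*s^3/3 + 64*s^2/3 + 197*s/6 - 9.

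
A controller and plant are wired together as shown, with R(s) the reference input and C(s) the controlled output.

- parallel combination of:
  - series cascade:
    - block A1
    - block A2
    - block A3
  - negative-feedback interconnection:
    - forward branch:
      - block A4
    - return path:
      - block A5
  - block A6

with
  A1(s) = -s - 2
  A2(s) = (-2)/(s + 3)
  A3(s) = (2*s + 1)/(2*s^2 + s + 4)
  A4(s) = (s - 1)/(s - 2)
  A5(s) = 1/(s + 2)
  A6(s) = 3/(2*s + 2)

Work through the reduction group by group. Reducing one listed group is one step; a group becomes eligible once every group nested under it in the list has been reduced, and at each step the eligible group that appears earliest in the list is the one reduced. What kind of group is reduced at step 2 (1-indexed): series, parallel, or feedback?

The answer is feedback.

Reasoning:
Step 1. reduce the series chain A1, A2, A3
Step 2. feedback reduction of A4, A5
Step 3. combine (A1*A2*A3), [A4/(1+A4*A5)], A6 in parallel
The group at step 2 is a feedback group.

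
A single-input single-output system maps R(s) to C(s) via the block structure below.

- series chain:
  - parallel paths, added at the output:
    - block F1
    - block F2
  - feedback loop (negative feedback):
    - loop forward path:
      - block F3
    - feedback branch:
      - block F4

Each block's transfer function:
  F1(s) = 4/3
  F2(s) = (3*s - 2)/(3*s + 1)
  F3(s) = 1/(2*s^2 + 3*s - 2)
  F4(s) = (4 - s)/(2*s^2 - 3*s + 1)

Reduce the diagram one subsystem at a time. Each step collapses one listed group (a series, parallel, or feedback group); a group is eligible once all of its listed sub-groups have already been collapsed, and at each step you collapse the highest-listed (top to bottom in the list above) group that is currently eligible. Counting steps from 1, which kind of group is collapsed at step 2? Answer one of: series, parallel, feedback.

(1) reduce the parallel group F1, F2
(2) close the feedback loop around F3, F4
(3) reduce the series chain (F1+F2), [F3/(1+F3*F4)]
Step 2: feedback.

Final answer: feedback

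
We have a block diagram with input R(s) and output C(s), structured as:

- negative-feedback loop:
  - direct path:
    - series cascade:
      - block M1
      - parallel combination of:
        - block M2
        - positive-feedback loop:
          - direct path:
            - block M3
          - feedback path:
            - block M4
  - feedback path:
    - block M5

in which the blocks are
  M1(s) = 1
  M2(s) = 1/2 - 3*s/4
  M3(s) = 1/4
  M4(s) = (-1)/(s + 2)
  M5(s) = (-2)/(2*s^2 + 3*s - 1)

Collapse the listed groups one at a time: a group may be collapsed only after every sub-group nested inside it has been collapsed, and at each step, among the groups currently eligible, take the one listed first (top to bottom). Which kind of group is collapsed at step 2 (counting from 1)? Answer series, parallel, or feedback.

Reducing step by step:

Step 1 - apply the feedback formula to M3, M4
Step 2 - parallel reduction of M2, [M3/(1-M3*M4)]
Step 3 - series reduction of M1, (M2+[M3/(1-M3*M4)])
Step 4 - reduce the feedback loop with forward (M1*(M2+[M3/(1-M3*M4)])) and return M5
Step 2: parallel.

Answer: parallel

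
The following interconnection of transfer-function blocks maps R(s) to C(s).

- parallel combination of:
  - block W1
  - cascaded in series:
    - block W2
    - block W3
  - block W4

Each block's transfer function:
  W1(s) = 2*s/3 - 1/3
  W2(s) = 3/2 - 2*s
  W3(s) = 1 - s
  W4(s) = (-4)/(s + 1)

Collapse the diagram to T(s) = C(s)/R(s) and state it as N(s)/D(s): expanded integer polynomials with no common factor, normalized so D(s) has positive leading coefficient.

Answer: (12*s^3 - 5*s^2 - 10*s - 17)/(6*s + 6)

Working:
Step 1. cascade W2, W3; result 2*s^2 - 7*s/2 + 3/2
Step 2. parallel reduction of W1, (W2*W3), W4, which is the overall transfer function T(s) = C(s)/R(s) in lowest terms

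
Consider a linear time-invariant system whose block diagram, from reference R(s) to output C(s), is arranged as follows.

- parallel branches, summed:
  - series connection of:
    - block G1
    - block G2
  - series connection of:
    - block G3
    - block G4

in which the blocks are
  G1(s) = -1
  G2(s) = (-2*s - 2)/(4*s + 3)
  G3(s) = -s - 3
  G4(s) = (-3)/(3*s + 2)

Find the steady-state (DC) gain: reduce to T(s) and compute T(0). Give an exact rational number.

First reduce the diagram to T(s).

1. combine G1, G2 in series gives (2*s + 2)/(4*s + 3)
2. reduce the series chain G3, G4 gives (3*s + 9)/(3*s + 2)
3. combine (G1*G2), (G3*G4) in parallel gives (18*s^2 + 55*s + 31)/(12*s^2 + 17*s + 6)
Step 3 gives the overall T(s). Then T(0) = 31/6.

Answer: 31/6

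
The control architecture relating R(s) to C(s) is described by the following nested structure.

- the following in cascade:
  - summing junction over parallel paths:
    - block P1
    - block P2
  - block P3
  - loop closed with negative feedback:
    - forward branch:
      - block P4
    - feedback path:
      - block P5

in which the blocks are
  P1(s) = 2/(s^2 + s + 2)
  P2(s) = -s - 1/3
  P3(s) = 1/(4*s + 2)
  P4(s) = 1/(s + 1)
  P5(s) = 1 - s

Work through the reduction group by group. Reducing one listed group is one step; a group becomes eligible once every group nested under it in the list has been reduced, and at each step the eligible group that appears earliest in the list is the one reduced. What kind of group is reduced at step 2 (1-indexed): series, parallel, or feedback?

Step 1. combine P1, P2 in parallel
Step 2. feedback reduction of P4, P5
Step 3. multiply (P1+P2), P3, [P4/(1+P4*P5)] (series)
So the answer for step 2 is feedback.

Therefore the answer is feedback.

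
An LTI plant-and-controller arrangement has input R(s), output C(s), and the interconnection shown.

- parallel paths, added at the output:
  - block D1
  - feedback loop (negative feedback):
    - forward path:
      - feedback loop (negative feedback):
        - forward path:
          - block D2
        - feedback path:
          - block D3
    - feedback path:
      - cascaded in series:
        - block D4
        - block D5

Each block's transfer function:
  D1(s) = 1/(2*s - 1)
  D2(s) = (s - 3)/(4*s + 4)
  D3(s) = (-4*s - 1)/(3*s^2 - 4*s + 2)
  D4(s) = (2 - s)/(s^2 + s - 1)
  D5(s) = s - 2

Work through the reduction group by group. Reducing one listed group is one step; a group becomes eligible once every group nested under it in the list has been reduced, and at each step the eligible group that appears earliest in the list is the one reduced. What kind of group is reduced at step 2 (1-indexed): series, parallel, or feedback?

Step 1. close the feedback loop around D2, D3
Step 2. cascade D4, D5
Step 3. apply the feedback formula to [D2/(1+D2*D3)], (D4*D5)
Step 4. add D1, [[D2/(1+D2*D3)]/(1+[D2/(1+D2*D3)]*(D4*D5))] (parallel)
Step 2: series.

Hence the answer: series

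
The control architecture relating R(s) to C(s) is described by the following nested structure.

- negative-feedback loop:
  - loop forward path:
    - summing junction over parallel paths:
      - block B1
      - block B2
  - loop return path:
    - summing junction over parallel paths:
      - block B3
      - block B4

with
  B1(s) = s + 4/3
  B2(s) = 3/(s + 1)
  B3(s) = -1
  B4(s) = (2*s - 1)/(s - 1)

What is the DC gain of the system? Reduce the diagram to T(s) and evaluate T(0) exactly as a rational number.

The answer is 13/3.

Reasoning:
[1] sum the parallel branches B1, B2: (3*s^2 + 7*s + 13)/(3*s + 3)
[2] parallel reduction of B3, B4: s/(s - 1)
[3] apply the feedback formula to (B1+B2), (B3+B4): (3*s^3 + 4*s^2 + 6*s - 13)/(3*s^3 + 10*s^2 + 13*s - 3)
Step 3 gives the overall T(s). Then T(0) = -13/(-3) = 13/3.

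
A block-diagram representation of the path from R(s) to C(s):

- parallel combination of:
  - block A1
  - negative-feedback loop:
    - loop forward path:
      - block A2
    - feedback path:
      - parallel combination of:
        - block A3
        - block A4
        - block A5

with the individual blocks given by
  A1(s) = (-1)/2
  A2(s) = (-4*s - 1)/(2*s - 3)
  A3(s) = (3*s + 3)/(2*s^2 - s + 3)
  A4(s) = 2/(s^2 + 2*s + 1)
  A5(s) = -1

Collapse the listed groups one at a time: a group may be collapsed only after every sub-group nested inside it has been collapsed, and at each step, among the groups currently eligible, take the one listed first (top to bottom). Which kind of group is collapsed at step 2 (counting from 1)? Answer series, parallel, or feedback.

Step 1. add A3, A4, A5 (parallel)
Step 2. close the feedback loop around A2, (A3+A4+A5)
Step 3. parallel reduction of A1, [A2/(1+A2*(A3+A4+A5))]
So the answer for step 2 is feedback.

Answer: feedback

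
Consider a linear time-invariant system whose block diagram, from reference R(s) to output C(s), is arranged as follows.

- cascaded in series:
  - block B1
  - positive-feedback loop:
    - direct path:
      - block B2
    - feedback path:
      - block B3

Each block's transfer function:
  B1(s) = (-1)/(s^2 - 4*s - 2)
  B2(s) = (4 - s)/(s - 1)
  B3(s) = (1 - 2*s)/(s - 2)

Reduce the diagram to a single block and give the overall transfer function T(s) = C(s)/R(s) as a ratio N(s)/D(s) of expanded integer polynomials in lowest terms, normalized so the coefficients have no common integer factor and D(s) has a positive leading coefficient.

First reduce the diagram to T(s).

Step 1: close the feedback loop around B2, B3, giving (s^2 - 6*s + 8)/(s^2 - 6*s + 2)
Step 2: series reduction of B1, [B2/(1-B2*B3)], giving the overall T(s)

Answer: (-s^2 + 6*s - 8)/(s^4 - 10*s^3 + 24*s^2 + 4*s - 4)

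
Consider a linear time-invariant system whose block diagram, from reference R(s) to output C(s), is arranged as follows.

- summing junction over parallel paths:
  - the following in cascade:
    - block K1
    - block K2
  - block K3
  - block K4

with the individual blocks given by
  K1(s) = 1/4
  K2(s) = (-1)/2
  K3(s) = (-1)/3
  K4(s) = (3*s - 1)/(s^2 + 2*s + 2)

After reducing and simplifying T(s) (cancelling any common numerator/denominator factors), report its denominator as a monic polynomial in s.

(1) reduce the series chain K1, K2 -> (-1)/8
(2) combine (K1*K2), K3, K4 in parallel -> (-11*s^2 + 50*s - 46)/(24*s^2 + 48*s + 48)
The result of step 2 is T(s) in lowest terms. Its denominator has leading coefficient 24; dividing the denominator through by 24 makes it monic.

Answer: s^2 + 2*s + 2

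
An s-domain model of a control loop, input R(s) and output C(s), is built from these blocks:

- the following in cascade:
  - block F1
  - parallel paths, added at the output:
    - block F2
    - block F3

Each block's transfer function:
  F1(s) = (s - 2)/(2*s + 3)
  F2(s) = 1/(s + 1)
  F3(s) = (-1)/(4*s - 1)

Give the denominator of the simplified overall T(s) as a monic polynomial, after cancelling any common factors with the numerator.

The answer is s^3 + 9*s^2/4 + 7*s/8 - 3/8.

Reasoning:
[1] parallel reduction of F2, F3 gives (3*s - 2)/(4*s^2 + 3*s - 1)
[2] combine F1, (F2+F3) in series gives (3*s^2 - 8*s + 4)/(8*s^3 + 18*s^2 + 7*s - 3)
The result of step 2 is T(s) in lowest terms. Its denominator has leading coefficient 8; dividing the denominator through by 8 makes it monic.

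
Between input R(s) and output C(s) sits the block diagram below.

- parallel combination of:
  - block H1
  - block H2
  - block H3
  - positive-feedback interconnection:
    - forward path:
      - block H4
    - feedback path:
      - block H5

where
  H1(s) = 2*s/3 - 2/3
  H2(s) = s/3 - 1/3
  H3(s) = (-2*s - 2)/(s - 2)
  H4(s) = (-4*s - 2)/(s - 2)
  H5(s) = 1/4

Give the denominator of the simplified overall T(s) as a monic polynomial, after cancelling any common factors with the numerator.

Reducing step by step:

Step 1: collapse the loop (H4 forward, H5 return) = (-8*s - 4)/(4*s - 3)
Step 2: combine H1, H2, H3, [H4/(1-H4*H5)] in parallel = (4*s^3 - 31*s^2 + 27*s + 8)/(4*s^2 - 11*s + 6)
No further cancellation is possible in the step-2 result, so that is T(s). Its denominator becomes monic after dividing by the leading coefficient 4.

Answer: s^2 - 11*s/4 + 3/2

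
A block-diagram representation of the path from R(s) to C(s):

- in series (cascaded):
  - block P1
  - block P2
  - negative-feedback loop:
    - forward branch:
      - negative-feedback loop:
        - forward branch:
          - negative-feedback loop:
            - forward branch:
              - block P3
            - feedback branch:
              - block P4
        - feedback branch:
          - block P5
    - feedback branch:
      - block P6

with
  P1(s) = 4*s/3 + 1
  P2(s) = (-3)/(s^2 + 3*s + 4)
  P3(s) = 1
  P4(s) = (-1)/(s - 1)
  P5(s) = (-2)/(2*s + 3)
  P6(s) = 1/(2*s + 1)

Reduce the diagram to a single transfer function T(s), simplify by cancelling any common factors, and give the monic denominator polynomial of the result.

[1] close the feedback loop around P3, P4, giving (s - 1)/(s - 2)
[2] collapse the loop ([P3/(1+P3*P4)] forward, P5 return), giving (2*s^2 + s - 3)/(2*s^2 - 3*s - 4)
[3] feedback reduction of [[P3/(1+P3*P4)]/(1+[P3/(1+P3*P4)]*P5)], P6, giving (4*s^3 + 4*s^2 - 5*s - 3)/(4*s^3 - 2*s^2 - 10*s - 7)
[4] series reduction of P1, P2, [[[P3/(1+P3*P4)]/(1+[P3/(1+P3*P4)]*P5)]/(1+[[P3/(1+P3*P4)]/(1+[P3/(1+P3*P4)]*P5)]*P6)], giving (-16*s^4 - 28*s^3 + 8*s^2 + 27*s + 9)/(4*s^5 + 10*s^4 - 45*s^2 - 61*s - 28)
No further cancellation is possible in the step-4 result, so that is T(s). Its denominator becomes monic after dividing by the leading coefficient 4.

Answer: s^5 + 5*s^4/2 - 45*s^2/4 - 61*s/4 - 7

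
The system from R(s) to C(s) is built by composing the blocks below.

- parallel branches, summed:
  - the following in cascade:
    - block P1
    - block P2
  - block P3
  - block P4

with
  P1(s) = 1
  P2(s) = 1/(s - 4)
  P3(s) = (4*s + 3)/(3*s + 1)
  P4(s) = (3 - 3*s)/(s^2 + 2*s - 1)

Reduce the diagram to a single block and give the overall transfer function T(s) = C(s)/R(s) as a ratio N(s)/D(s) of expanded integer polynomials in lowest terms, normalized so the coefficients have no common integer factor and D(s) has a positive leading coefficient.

First reduce the diagram to T(s).

[1] reduce the series chain P1, P2 gives 1/(s - 4)
[2] parallel reduction of (P1*P2), P3, P4 - this is the overall T(s), already in the required normalized form

Answer: (4*s^4 - 11*s^3 + 7*s^2 - 33*s - 1)/(3*s^4 - 5*s^3 - 29*s^2 + 3*s + 4)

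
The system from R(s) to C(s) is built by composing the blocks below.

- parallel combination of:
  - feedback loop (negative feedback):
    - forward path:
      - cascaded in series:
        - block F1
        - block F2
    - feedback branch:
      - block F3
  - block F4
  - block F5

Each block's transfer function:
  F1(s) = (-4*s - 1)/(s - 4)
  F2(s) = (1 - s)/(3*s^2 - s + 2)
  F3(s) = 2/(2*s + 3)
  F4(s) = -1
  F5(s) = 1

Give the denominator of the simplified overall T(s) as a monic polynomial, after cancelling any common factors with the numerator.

1. combine F1, F2 in series, giving (4*s^2 - 3*s - 1)/(3*s^3 - 13*s^2 + 6*s - 8)
2. collapse the loop ((F1*F2) forward, F3 return), giving (8*s^3 + 6*s^2 - 11*s - 3)/(6*s^4 - 17*s^3 - 19*s^2 - 4*s - 26)
3. combine [(F1*F2)/(1+(F1*F2)*F3)], F4, F5 in parallel, giving (8*s^3 + 6*s^2 - 11*s - 3)/(6*s^4 - 17*s^3 - 19*s^2 - 4*s - 26)
No further cancellation is possible in the step-3 result, so that is T(s). Its denominator becomes monic after dividing by the leading coefficient 6.

Hence the answer: s^4 - 17*s^3/6 - 19*s^2/6 - 2*s/3 - 13/3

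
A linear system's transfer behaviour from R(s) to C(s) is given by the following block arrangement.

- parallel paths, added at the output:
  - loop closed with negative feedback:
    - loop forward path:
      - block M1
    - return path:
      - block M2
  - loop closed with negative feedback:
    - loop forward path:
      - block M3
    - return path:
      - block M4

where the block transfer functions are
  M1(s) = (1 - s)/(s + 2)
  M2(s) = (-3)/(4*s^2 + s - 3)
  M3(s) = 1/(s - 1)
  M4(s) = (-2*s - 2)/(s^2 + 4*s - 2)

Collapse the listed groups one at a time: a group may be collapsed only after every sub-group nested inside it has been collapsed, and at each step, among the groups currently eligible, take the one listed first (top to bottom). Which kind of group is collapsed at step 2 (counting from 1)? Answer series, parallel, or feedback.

The answer is feedback.

Reasoning:
Step 1. close the feedback loop around M1, M2
Step 2. feedback reduction of M3, M4
Step 3. parallel reduction of [M1/(1+M1*M2)], [M3/(1+M3*M4)]
The group at step 2 is a feedback group.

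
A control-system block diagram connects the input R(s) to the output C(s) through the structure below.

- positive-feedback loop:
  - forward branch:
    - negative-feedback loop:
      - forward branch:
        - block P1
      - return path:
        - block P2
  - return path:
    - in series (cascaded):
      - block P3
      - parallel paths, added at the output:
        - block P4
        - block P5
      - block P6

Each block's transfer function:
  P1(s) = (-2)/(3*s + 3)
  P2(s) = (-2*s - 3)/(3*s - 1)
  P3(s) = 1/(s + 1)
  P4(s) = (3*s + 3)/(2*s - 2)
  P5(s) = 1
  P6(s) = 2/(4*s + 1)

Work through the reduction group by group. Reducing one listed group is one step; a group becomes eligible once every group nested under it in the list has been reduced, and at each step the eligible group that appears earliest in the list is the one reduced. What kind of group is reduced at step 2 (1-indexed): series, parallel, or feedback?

(1) feedback reduction of P1, P2
(2) sum the parallel branches P4, P5
(3) series reduction of P3, (P4+P5), P6
(4) apply the feedback formula to [P1/(1+P1*P2)], (P3*(P4+P5)*P6)
At step 2 the group reduced is parallel.

Answer: parallel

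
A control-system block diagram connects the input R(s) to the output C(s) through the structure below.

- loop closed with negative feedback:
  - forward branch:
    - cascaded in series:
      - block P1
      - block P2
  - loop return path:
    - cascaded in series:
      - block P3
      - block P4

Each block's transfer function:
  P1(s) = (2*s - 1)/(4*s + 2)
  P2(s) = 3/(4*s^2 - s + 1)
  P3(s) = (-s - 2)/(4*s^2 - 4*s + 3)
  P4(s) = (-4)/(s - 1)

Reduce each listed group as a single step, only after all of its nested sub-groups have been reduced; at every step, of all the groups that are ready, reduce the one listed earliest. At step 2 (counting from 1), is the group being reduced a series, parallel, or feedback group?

Step 1: series reduction of P1, P2
Step 2: series reduction of P3, P4
Step 3: feedback reduction of (P1*P2), (P3*P4)
Step 2 collapses a series group.

Final answer: series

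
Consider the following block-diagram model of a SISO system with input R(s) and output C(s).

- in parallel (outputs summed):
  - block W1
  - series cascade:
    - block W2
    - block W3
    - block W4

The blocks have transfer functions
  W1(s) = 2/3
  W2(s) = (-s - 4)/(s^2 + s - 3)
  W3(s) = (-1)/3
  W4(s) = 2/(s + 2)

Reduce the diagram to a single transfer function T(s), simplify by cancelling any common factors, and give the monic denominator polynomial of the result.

Step 1. reduce the series chain W2, W3, W4 gives (2*s + 8)/(3*s^3 + 9*s^2 - 3*s - 18)
Step 2. sum the parallel branches W1, (W2*W3*W4) gives (2*s^3 + 6*s^2 - 4)/(3*s^3 + 9*s^2 - 3*s - 18)
No further cancellation is possible in the step-2 result, so that is T(s). Its denominator becomes monic after dividing by the leading coefficient 3.

Therefore the answer is s^3 + 3*s^2 - s - 6.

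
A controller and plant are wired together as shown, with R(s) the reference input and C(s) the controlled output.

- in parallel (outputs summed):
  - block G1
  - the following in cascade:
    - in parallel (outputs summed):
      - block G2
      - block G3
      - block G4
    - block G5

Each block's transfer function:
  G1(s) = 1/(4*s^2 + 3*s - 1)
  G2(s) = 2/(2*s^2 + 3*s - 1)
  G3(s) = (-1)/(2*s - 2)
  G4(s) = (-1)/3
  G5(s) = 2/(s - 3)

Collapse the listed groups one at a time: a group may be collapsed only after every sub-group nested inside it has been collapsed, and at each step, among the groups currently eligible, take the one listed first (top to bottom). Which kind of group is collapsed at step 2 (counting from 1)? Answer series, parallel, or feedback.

Answer: series

Working:
Step 1. sum the parallel branches G2, G3, G4
Step 2. reduce the series chain (G2+G3+G4), G5
Step 3. add G1, ((G2+G3+G4)*G5) (parallel)
At step 2 the group reduced is series.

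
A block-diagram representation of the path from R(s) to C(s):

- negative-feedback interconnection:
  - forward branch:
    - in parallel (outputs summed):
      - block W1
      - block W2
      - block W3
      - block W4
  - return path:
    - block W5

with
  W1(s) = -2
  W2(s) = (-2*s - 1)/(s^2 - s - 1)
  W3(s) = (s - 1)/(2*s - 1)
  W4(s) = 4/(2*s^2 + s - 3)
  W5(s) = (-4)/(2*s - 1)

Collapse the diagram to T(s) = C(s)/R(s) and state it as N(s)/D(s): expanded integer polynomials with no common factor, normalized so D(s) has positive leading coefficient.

First reduce the diagram to T(s).

1. reduce the parallel group W1, W2, W3, W4 gives (-6*s^5 - 3*s^4 + 21*s^3 - 10*s^2 - 10*s + 4)/(4*s^5 - 4*s^4 - 11*s^3 + 10*s^2 + 4*s - 3)
2. reduce the feedback loop with forward (W1+W2+W3+W4) and return W5, which is the overall transfer function T(s) = C(s)/R(s) in lowest terms

Answer: (-12*s^6 + 45*s^4 - 41*s^3 - 10*s^2 + 18*s - 4)/(8*s^6 + 12*s^5 - 6*s^4 - 53*s^3 + 38*s^2 + 30*s - 13)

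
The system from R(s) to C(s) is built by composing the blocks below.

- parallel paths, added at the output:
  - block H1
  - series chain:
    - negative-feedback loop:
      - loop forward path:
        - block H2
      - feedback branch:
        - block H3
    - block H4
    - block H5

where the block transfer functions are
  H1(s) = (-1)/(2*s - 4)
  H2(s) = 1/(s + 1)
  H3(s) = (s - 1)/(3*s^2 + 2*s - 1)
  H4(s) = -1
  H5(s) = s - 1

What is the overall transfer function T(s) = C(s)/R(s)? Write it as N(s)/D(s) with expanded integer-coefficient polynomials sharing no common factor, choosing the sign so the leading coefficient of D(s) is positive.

Reducing step by step:

Step 1. feedback reduction of H2, H3: (3*s^2 + 2*s - 1)/(3*s^3 + 5*s^2 + 2*s - 2)
Step 2. series reduction of [H2/(1+H2*H3)], H4, H5: (-3*s^3 + s^2 + 3*s - 1)/(3*s^3 + 5*s^2 + 2*s - 2)
Step 3. sum the parallel branches H1, ([H2/(1+H2*H3)]*H4*H5), giving the overall T(s)

Answer: (-6*s^4 + 11*s^3 - 3*s^2 - 16*s + 6)/(6*s^4 - 2*s^3 - 16*s^2 - 12*s + 8)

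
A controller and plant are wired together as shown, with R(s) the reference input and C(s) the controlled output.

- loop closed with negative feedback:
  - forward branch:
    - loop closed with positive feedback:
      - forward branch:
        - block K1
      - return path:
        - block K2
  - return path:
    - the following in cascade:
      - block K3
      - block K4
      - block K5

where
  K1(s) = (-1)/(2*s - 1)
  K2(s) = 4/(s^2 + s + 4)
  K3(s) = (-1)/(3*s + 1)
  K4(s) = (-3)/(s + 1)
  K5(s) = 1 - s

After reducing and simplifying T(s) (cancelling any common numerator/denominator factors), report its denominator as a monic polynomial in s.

Step 1: reduce the feedback loop with forward K1 and return K2 = (-s^2 - s - 4)/(2*s^3 + s^2 + 7*s)
Step 2: series reduction of K3, K4, K5 = (3 - 3*s)/(3*s^2 + 4*s + 1)
Step 3: reduce the feedback loop with forward [K1/(1-K1*K2)] and return (K3*K4*K5) = (-3*s^4 - 7*s^3 - 17*s^2 - 17*s - 4)/(6*s^5 + 11*s^4 + 30*s^3 + 29*s^2 + 16*s - 12)
The result of step 3 is T(s) in lowest terms. Its denominator has leading coefficient 6; dividing the denominator through by 6 makes it monic.

Therefore the answer is s^5 + 11*s^4/6 + 5*s^3 + 29*s^2/6 + 8*s/3 - 2.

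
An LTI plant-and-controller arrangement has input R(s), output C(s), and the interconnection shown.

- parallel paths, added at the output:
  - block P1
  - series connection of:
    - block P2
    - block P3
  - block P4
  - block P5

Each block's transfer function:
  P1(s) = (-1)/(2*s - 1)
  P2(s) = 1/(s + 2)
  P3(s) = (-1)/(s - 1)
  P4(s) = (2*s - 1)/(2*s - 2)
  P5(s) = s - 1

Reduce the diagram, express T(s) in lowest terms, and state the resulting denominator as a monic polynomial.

Answer: s^3 + s^2/2 - 5*s/2 + 1

Working:
Step 1 - multiply P2, P3 (series), giving (-1)/(s^2 + s - 2)
Step 2 - parallel reduction of P1, (P2*P3), P4, P5, giving (4*s^4 + 2*s^3 - 10*s^2 + s + 4)/(4*s^3 + 2*s^2 - 10*s + 4)
The result of step 2 is T(s) in lowest terms. Its denominator has leading coefficient 4; dividing the denominator through by 4 makes it monic.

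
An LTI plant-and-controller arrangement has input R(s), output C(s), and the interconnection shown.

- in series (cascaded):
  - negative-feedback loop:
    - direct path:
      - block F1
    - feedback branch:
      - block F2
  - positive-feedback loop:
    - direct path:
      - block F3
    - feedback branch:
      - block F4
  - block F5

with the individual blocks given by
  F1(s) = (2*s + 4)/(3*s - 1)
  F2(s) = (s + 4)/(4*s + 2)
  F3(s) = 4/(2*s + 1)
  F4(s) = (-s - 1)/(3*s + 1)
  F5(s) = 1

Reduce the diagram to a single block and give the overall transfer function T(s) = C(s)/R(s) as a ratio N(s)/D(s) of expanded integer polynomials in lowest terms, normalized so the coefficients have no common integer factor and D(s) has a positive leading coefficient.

Step 1 - collapse the loop (F1 forward, F2 return) = (4*s^2 + 10*s + 4)/(7*s^2 + 7*s + 7)
Step 2 - feedback reduction of F3, F4 = (12*s + 4)/(6*s^2 + 9*s + 5)
Step 3 - series reduction of [F1/(1+F1*F2)], [F3/(1-F3*F4)], F5: this yields T(s), and no further normalization is needed

Therefore the answer is (48*s^3 + 136*s^2 + 88*s + 16)/(42*s^4 + 105*s^3 + 140*s^2 + 98*s + 35).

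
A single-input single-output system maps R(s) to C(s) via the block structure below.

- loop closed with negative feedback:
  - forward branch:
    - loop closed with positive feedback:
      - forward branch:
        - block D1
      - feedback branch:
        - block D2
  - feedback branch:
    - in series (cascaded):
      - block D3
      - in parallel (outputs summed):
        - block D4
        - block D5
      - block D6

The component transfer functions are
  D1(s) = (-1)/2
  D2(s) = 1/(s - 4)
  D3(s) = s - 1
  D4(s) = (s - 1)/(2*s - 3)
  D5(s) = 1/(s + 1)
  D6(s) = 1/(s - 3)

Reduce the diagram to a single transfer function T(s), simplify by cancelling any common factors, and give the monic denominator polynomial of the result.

Step 1 - feedback reduction of D1, D2 gives (4 - s)/(2*s - 7)
Step 2 - add D4, D5 (parallel) gives (s^2 + 2*s - 4)/(2*s^2 - s - 3)
Step 3 - multiply D3, (D4+D5), D6 (series) gives (s^3 + s^2 - 6*s + 4)/(2*s^3 - 7*s^2 + 9)
Step 4 - collapse the loop ([D1/(1-D1*D2)] forward, (D3*(D4+D5)*D6) return) gives (-2*s^4 + 15*s^3 - 28*s^2 - 9*s + 36)/(3*s^4 - 25*s^3 + 59*s^2 - 10*s - 47)
No further cancellation is possible in the step-4 result, so that is T(s). Its denominator becomes monic after dividing by the leading coefficient 3.

Final answer: s^4 - 25*s^3/3 + 59*s^2/3 - 10*s/3 - 47/3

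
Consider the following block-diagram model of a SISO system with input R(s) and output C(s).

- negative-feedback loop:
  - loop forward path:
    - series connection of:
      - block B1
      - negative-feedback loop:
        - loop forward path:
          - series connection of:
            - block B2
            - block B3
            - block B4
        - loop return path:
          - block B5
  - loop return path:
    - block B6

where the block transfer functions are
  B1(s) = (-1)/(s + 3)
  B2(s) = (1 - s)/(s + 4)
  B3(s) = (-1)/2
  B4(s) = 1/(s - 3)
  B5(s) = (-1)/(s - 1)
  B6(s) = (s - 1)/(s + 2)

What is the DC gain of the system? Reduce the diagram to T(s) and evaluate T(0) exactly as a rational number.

1. series reduction of B2, B3, B4, giving (s - 1)/(2*s^2 + 2*s - 24)
2. feedback reduction of (B2*B3*B4), B5, giving (s - 1)/(2*s^2 + 2*s - 25)
3. combine B1, [(B2*B3*B4)/(1+(B2*B3*B4)*B5)] in series, giving (1 - s)/(2*s^3 + 8*s^2 - 19*s - 75)
4. collapse the loop ((B1*[(B2*B3*B4)/(1+(B2*B3*B4)*B5)]) forward, B6 return), giving (-s^2 - s + 2)/(2*s^4 + 12*s^3 - 4*s^2 - 111*s - 151)
DC gain: substitute s = 0 into T(s) from step 4: T(0) = 2/(-151) = -2/151.

Hence the answer: -2/151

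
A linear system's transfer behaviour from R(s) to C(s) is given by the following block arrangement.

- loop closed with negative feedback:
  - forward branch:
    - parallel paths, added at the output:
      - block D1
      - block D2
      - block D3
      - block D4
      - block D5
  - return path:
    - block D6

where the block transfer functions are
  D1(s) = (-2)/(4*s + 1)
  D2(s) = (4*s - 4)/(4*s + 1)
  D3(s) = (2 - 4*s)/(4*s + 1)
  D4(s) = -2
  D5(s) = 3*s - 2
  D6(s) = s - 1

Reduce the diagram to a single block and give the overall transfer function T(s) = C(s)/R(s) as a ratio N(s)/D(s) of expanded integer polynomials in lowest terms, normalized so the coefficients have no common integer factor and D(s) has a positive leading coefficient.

1. sum the parallel branches D1, D2, D3, D4, D5: (12*s^2 - 13*s - 8)/(4*s + 1)
2. reduce the feedback loop with forward (D1+D2+D3+D4+D5) and return D6; the result is T(s) itself (integer coefficients, no common factor, positive leading denominator coefficient)

Final answer: (12*s^2 - 13*s - 8)/(12*s^3 - 25*s^2 + 9*s + 9)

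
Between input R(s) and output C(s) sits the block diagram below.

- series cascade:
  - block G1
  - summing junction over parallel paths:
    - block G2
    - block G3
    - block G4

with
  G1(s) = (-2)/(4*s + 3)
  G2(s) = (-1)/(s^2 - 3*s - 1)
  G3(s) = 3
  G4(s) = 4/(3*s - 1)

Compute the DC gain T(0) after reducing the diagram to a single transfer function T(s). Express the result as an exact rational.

Step 1: add G2, G3, G4 (parallel), giving (9*s^3 - 26*s^2 - 15*s)/(3*s^3 - 10*s^2 + 1)
Step 2: series reduction of G1, (G2+G3+G4), giving (-18*s^3 + 52*s^2 + 30*s)/(12*s^4 - 31*s^3 - 30*s^2 + 4*s + 3)
Evaluating the step-2 result (the overall T(s)) at s = 0 gives T(0) = 0/3 = 0.

Answer: 0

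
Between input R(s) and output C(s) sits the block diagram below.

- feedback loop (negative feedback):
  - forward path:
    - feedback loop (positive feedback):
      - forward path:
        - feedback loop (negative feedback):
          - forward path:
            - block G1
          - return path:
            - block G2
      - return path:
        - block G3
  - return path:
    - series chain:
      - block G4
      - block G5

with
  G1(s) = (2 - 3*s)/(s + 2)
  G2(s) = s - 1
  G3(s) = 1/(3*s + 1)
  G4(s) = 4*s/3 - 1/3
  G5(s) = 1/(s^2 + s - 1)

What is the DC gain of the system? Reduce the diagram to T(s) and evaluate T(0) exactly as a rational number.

Step 1: feedback reduction of G1, G2 gives (3*s - 2)/(3*s^2 - 6*s)
Step 2: close the feedback loop around [G1/(1+G1*G2)], G3 gives (9*s^2 - 3*s - 2)/(9*s^3 - 15*s^2 - 9*s + 2)
Step 3: series reduction of G4, G5 gives (4*s - 1)/(3*s^2 + 3*s - 3)
Step 4: close the feedback loop around [[G1/(1+G1*G2)]/(1-[G1/(1+G1*G2)]*G3)], (G4*G5) gives (27*s^4 + 18*s^3 - 42*s^2 + 3*s + 6)/(27*s^5 - 18*s^4 - 63*s^3 + 3*s^2 + 28*s - 4)
That last expression is T(s); at s = 0 only the constant terms survive, so T(0) = 6/(-4) = -3/2.

Hence the answer: -3/2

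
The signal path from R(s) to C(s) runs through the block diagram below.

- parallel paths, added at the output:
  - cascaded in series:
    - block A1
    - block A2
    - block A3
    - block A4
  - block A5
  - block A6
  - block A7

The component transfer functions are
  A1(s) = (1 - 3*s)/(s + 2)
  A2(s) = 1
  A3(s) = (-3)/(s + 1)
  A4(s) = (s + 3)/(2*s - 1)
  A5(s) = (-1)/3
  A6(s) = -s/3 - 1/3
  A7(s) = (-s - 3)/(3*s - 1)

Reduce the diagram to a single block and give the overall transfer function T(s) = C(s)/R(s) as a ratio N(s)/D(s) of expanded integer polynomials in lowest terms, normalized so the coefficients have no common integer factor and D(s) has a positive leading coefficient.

Reducing step by step:

1. combine A1, A2, A3, A4 in series -> (9*s^2 + 24*s - 9)/(2*s^3 + 5*s^2 + s - 2)
2. add (A1*A2*A3*A4), A5, A6, A7 (parallel), which is the overall transfer function T(s) = C(s)/R(s) in lowest terms

Answer: (-6*s^5 - 31*s^4 + 24*s^3 + 152*s^2 - 144*s + 41)/(18*s^4 + 39*s^3 - 6*s^2 - 21*s + 6)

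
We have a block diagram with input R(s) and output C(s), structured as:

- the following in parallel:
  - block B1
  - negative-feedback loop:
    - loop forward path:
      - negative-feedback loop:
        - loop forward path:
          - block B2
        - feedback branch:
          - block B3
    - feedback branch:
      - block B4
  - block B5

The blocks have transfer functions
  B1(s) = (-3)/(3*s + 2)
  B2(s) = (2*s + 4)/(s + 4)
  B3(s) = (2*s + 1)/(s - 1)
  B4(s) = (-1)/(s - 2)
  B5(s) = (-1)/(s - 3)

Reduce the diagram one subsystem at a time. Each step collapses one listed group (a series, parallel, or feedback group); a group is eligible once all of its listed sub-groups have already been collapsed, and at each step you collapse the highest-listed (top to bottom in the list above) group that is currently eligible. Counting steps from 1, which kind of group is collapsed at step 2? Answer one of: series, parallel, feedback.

Step 1 - apply the feedback formula to B2, B3
Step 2 - reduce the feedback loop with forward [B2/(1+B2*B3)] and return B4
Step 3 - parallel reduction of B1, [[B2/(1+B2*B3)]/(1+[B2/(1+B2*B3)]*B4)], B5
Step 2: feedback.

Hence the answer: feedback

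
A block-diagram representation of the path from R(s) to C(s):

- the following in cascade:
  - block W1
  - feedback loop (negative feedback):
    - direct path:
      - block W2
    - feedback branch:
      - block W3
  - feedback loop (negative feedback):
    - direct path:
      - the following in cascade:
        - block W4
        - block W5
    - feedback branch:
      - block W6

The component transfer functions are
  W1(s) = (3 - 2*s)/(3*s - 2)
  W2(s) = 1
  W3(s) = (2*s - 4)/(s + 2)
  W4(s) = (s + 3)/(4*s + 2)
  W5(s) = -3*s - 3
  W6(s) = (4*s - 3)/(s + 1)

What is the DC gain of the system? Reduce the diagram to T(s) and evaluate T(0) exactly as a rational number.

Reducing step by step:

1. collapse the loop (W2 forward, W3 return), giving (s + 2)/(3*s - 2)
2. cascade W4, W5, giving (-3*s^2 - 12*s - 9)/(4*s + 2)
3. feedback reduction of (W4*W5), W6, giving (3*s^2 + 12*s + 9)/(12*s^2 + 23*s - 29)
4. cascade W1, [W2/(1+W2*W3)], [(W4*W5)/(1+(W4*W5)*W6)], giving (-6*s^4 - 27*s^3 - 12*s^2 + 63*s + 54)/(108*s^4 + 63*s^3 - 489*s^2 + 440*s - 116)
DC gain: substitute s = 0 into T(s) from step 4: T(0) = 54/(-116) = -27/58.

Answer: -27/58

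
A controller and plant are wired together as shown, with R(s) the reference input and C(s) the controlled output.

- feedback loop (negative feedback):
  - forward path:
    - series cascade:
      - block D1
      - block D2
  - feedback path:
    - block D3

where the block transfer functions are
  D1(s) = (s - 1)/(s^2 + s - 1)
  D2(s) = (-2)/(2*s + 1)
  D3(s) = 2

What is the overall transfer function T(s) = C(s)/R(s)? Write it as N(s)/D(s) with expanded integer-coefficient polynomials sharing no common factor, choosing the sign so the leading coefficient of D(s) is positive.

Reducing step by step:

[1] series reduction of D1, D2, giving (2 - 2*s)/(2*s^3 + 3*s^2 - s - 1)
[2] apply the feedback formula to (D1*D2), D3 - this is the overall T(s), already in the required normalized form

Answer: (2 - 2*s)/(2*s^3 + 3*s^2 - 5*s + 3)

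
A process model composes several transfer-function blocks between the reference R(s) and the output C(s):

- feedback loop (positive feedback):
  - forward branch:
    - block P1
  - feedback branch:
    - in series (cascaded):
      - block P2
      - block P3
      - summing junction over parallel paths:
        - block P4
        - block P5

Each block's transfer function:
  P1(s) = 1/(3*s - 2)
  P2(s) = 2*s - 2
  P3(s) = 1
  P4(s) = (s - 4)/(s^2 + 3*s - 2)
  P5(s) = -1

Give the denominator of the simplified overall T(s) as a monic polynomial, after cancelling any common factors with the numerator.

Reducing step by step:

1. parallel reduction of P4, P5 = (-s^2 - 2*s - 2)/(s^2 + 3*s - 2)
2. reduce the series chain P2, P3, (P4+P5) = (-2*s^3 - 2*s^2 + 4)/(s^2 + 3*s - 2)
3. close the feedback loop around P1, (P2*P3*(P4+P5)) = (s^2 + 3*s - 2)/(5*s^3 + 9*s^2 - 12*s)
T(s) is the step-3 result (common factors already cancelled). Leading coefficient of the denominator: 5. Divide through by 5 for the monic polynomial.

Answer: s^3 + 9*s^2/5 - 12*s/5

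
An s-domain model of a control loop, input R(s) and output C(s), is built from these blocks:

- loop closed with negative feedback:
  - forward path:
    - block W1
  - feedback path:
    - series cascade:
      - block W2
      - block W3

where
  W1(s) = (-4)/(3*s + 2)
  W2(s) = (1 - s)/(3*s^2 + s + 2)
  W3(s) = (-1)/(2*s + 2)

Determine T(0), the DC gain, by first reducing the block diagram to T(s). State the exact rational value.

First reduce the diagram to T(s).

1. multiply W2, W3 (series) = (s - 1)/(6*s^3 + 8*s^2 + 6*s + 4)
2. apply the feedback formula to W1, (W2*W3) = (-12*s^3 - 16*s^2 - 12*s - 8)/(9*s^4 + 18*s^3 + 17*s^2 + 10*s + 6)
The step-2 result is T(s). Setting s = 0: T(0) = -8/6 = -4/3.

Answer: -4/3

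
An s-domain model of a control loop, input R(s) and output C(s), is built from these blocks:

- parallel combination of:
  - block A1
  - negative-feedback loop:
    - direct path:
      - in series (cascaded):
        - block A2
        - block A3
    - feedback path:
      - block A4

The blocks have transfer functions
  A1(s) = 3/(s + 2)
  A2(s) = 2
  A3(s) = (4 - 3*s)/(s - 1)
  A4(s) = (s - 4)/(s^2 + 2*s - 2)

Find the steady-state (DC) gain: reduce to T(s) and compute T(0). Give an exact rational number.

Step 1 - cascade A2, A3 -> (8 - 6*s)/(s - 1)
Step 2 - close the feedback loop around (A2*A3), A4 -> (-6*s^3 - 4*s^2 + 28*s - 16)/(s^3 - 5*s^2 + 28*s - 30)
Step 3 - add A1, [(A2*A3)/(1+(A2*A3)*A4)] (parallel) -> (-6*s^4 - 13*s^3 + 5*s^2 + 124*s - 122)/(s^4 - 3*s^3 + 18*s^2 + 26*s - 60)
Evaluating the step-3 result (the overall T(s)) at s = 0 gives T(0) = -122/(-60) = 61/30.

Hence the answer: 61/30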